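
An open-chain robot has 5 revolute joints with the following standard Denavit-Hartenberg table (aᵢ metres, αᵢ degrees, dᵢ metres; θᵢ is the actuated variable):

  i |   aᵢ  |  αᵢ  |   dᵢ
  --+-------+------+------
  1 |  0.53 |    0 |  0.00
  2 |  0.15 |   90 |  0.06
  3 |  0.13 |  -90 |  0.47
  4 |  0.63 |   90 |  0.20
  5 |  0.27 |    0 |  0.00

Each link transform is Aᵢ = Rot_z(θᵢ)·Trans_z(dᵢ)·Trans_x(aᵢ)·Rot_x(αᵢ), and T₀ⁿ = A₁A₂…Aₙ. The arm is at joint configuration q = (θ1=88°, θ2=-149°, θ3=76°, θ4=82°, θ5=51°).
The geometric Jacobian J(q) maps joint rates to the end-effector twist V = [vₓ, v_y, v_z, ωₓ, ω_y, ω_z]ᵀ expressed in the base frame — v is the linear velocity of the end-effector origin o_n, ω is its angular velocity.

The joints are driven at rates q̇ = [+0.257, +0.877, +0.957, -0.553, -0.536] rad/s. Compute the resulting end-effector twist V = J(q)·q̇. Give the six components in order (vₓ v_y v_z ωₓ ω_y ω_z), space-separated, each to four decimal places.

-0.5160 0.3500 0.0935 -0.5739 -0.7848 0.4852

o_n = [0.2085, 0.8514, 0.3933]
J₁: ẑ×o_n = [-0.8514, 0.2085, 0.0000], ω = ẑ
J2: z=[0.0000, 0.0000, 1.0000] o=[0.0185, 0.5297, 0.0000] → [-0.3217, 0.1900, 0.0000, 0.0000, 0.0000, 1.0000]
J3: z=[-0.8746, -0.4848, 0.0000] o=[0.0912, 0.3985, 0.0600] → [-0.1616, 0.2915, -0.3393, -0.8746, -0.4848, 0.0000]
J4: z=[-0.4704, 0.8486, 0.2419] o=[-0.3046, 0.1431, 0.1861] → [0.0045, 0.2216, -0.7686, -0.4704, 0.8486, 0.2419]
J5: z=[-0.0056, -0.2770, 0.9609] o=[0.1572, 0.5968, 0.3196] → [-0.2651, 0.0496, 0.0128, -0.0056, -0.2770, 0.9609]
V = J·q̇ = [-0.5160, 0.3500, 0.0935, -0.5739, -0.7848, 0.4852]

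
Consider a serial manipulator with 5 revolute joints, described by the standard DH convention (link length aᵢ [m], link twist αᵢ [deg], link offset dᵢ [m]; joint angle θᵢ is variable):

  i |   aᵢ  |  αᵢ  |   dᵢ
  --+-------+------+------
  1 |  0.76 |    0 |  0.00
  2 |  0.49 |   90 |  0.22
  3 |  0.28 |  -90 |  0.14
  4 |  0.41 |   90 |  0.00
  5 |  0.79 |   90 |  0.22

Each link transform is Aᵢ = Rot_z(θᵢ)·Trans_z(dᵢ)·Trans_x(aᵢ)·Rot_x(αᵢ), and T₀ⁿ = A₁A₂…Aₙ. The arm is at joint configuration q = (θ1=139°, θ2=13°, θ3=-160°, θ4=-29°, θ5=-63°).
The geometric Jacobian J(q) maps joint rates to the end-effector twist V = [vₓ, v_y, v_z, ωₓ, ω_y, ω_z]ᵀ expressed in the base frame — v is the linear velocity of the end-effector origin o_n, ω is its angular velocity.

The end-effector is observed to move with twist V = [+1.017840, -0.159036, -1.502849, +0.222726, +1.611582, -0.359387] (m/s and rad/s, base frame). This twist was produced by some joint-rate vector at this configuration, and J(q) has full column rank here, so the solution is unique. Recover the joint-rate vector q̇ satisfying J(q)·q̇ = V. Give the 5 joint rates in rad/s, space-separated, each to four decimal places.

-0.5590 0.8280 0.9660 0.7820 0.6420

o_n = [0.2390, 0.8651, 0.5922]
J₁: ẑ×o_n = [-0.8651, 0.2390, 0.0000], ω = ẑ
J2: z=[0.0000, 0.0000, 1.0000] o=[-0.5736, 0.4986, 0.0000] → [-0.3665, 0.8125, 0.0000, 0.0000, 0.0000, 1.0000]
J3: z=[0.4695, 0.8829, 0.0000] o=[-1.0062, 0.7286, 0.2200] → [0.3287, -0.1747, -1.0354, 0.4695, 0.8829, 0.0000]
J4: z=[-0.3020, 0.1606, -0.9397] o=[-0.7082, 0.7287, 0.1242] → [0.2033, -0.7487, -0.1933, -0.3020, 0.1606, -0.9397]
J5: z=[0.0084, 0.9861, 0.1658] o=[-0.3173, 0.7460, 0.0016] → [0.5627, 0.0873, -0.5476, 0.0084, 0.9861, 0.1658]
q̇ = J⁺·V = [-0.5590, 0.8280, 0.9660, 0.7820, 0.6420]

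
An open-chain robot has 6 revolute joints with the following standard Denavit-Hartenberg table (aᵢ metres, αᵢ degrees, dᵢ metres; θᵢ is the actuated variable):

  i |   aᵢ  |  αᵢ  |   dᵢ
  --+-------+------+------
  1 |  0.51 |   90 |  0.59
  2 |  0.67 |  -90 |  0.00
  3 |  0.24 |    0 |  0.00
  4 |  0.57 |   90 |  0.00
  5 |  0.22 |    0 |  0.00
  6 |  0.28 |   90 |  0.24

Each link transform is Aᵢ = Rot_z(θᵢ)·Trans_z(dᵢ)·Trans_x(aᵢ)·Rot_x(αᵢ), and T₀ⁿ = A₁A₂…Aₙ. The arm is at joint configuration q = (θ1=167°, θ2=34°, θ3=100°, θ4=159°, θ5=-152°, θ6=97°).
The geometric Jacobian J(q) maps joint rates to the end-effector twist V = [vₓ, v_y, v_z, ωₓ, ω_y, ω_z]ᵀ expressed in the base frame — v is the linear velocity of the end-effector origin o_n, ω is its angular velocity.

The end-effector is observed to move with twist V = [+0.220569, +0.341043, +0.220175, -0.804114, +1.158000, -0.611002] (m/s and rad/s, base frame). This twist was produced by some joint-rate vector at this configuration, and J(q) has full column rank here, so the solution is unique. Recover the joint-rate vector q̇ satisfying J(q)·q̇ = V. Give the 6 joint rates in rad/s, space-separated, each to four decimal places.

-0.8520 0.7530 -0.2610 -0.1230 -0.4550 -0.5640

o_n = [-0.8578, 0.4488, 0.4766]
J₁: ẑ×o_n = [-0.4488, -0.8578, 0.0000], ω = ẑ
J2: z=[0.2250, 0.9744, 0.0000] o=[-0.4969, 0.1147, 0.5900] → [-0.1105, 0.0255, 0.4268, 0.2250, 0.9744, 0.0000]
J3: z=[0.5449, -0.1258, 0.8290] o=[-1.0381, 0.2397, 0.9647] → [-0.1120, 0.4154, 0.1366, 0.5449, -0.1258, 0.8290]
J4: z=[0.5449, -0.1258, 0.8290] o=[-1.0577, 0.0016, 0.9414] → [-0.3123, 0.4189, 0.2688, 0.5449, -0.1258, 0.8290]
J5: z=[0.7500, -0.3690, -0.5489] o=[-0.8439, 0.5265, 0.8805] → [0.1064, 0.3106, -0.0634, 0.7500, -0.3690, -0.5489]
J6: z=[0.7500, -0.3690, -0.5489] o=[-0.9730, 0.3606, 0.8156] → [0.1735, 0.1910, 0.1087, 0.7500, -0.3690, -0.5489]
q̇ = J⁺·V = [-0.8520, 0.7530, -0.2610, -0.1230, -0.4550, -0.5640]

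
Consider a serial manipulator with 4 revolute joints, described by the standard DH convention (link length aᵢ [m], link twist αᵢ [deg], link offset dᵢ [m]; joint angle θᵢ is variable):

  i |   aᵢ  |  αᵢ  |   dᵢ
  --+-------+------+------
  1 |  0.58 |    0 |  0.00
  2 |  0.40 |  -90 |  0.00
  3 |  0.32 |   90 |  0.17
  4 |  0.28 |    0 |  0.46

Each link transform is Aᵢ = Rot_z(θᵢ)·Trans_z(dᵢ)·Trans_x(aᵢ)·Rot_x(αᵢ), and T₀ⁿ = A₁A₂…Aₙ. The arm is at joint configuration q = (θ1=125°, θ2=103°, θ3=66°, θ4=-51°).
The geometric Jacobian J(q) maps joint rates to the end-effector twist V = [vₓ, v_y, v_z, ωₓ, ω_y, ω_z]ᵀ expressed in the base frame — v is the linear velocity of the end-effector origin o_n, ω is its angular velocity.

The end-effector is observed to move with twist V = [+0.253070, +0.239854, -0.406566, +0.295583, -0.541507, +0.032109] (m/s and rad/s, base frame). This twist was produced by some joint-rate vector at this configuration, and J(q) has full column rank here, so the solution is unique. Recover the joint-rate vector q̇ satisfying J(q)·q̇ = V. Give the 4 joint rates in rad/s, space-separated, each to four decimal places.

o_n = [-1.0519, -0.2526, -0.2662]
J₁: ẑ×o_n = [0.2526, -1.0519, 0.0000], ω = ẑ
J2: z=[0.0000, 0.0000, 1.0000] o=[-0.3327, 0.4751, 0.0000] → [0.7277, -0.7193, 0.0000, 0.0000, 0.0000, 1.0000]
J3: z=[0.7431, -0.6691, 0.0000] o=[-0.6003, 0.1779, 0.0000] → [0.1781, 0.1978, -0.6221, 0.7431, -0.6691, 0.0000]
J4: z=[-0.6113, -0.6789, 0.4067] o=[-0.5611, -0.0326, -0.2923] → [0.0717, -0.1837, -0.1988, -0.6113, -0.6789, 0.4067]
q̇ = J⁺·V = [-0.3710, 0.3120, 0.5820, 0.2240]

-0.3710 0.3120 0.5820 0.2240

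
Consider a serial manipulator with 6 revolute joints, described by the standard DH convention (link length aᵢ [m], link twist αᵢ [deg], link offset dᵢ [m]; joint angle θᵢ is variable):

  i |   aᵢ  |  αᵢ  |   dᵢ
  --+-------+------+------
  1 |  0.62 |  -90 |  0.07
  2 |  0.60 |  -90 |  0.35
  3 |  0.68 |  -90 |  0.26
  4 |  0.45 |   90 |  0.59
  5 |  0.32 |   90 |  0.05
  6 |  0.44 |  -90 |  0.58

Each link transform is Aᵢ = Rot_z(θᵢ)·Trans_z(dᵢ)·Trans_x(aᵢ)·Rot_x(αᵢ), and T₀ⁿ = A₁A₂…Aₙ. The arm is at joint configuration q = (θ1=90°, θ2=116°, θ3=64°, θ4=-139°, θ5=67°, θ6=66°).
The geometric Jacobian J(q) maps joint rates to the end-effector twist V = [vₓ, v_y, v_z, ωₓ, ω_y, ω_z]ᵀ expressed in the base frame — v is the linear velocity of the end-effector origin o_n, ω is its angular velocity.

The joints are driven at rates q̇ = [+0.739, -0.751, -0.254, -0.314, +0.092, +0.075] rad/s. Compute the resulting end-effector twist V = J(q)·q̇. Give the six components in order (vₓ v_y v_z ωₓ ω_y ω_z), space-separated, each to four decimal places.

0.0386 -0.3878 -0.4252 0.4994 0.1363 0.3840

o_n = [-0.4443, 0.1562, 0.6982]
J₁: ẑ×o_n = [-0.1562, -0.4443, 0.0000], ω = ẑ
J2: z=[-1.0000, 0.0000, 0.0000] o=[0.0000, 0.6200, 0.0700] → [0.0000, 0.6282, 0.4638, -1.0000, 0.0000, 0.0000]
J3: z=[-0.0000, -0.8988, 0.4384] o=[-0.3500, 0.3570, -0.4693] → [-0.9613, -0.0414, -0.0848, -0.0000, -0.8988, 0.4384]
J4: z=[0.4384, 0.3940, 0.8078] o=[0.2612, -0.0074, -0.6232] → [0.3885, -1.1492, 0.3497, 0.4384, 0.3940, 0.8078]
J5: z=[-0.5897, 0.8044, -0.0724] o=[0.2146, 0.0250, 0.1166] → [0.4773, 0.3906, 0.4527, -0.5897, 0.8044, -0.0724]
J6: z=[-0.7957, -0.5632, 0.2228] o=[0.2294, 0.1257, 0.4241] → [-0.1612, 0.0680, -0.4037, -0.7957, -0.5632, 0.2228]
V = J·q̇ = [0.0386, -0.3878, -0.4252, 0.4994, 0.1363, 0.3840]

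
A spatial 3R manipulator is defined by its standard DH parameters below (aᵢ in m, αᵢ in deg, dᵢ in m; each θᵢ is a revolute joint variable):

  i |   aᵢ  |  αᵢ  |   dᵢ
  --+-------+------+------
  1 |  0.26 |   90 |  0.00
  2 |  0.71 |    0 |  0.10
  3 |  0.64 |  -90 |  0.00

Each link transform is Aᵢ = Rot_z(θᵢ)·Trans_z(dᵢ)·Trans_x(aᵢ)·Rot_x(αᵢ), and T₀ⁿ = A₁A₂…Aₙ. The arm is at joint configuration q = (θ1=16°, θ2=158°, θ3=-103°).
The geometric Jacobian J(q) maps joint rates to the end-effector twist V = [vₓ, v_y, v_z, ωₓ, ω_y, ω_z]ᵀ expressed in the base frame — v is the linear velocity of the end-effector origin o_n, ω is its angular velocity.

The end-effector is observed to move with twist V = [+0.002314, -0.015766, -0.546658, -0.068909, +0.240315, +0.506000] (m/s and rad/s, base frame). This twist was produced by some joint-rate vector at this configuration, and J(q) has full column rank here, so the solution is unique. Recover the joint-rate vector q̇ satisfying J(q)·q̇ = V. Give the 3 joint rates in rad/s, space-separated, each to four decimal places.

o_n = [-0.0024, -0.1047, 0.7902]
J₁: ẑ×o_n = [0.1047, -0.0024, 0.0000], ω = ẑ
J2: z=[0.2756, -0.9613, 0.0000] o=[0.2499, 0.0717, 0.0000] → [-0.7596, -0.2178, -0.2912, 0.2756, -0.9613, 0.0000]
J3: z=[0.2756, -0.9613, 0.0000] o=[-0.3553, -0.2059, 0.2660] → [-0.5039, -0.1445, 0.3671, 0.2756, -0.9613, 0.0000]
q̇ = J⁺·V = [0.5060, 0.6910, -0.9410]

0.5060 0.6910 -0.9410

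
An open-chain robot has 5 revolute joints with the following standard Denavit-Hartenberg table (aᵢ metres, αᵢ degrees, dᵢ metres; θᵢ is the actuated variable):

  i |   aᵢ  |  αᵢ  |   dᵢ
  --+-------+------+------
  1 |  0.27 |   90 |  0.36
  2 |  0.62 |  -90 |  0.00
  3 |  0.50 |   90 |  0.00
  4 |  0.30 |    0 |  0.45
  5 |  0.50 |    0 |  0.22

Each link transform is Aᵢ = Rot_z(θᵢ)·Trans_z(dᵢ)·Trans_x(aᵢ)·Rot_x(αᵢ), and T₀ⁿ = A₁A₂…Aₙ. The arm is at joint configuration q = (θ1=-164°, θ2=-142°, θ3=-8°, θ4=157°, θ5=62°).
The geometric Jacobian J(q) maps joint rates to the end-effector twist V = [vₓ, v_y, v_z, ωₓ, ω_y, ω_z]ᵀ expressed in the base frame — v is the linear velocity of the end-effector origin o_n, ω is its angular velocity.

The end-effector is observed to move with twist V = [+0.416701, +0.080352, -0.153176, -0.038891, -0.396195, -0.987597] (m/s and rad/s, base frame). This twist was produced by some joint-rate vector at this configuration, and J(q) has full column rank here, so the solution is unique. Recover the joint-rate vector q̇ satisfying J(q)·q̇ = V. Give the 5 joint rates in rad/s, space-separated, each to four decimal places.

-0.7100 0.0240 0.3090 0.0830 -0.4810

o_n = [-0.0438, 0.6538, 0.2917]
J₁: ẑ×o_n = [-0.6538, -0.0438, 0.0000], ω = ẑ
J2: z=[-0.2756, 0.9613, 0.0000] o=[-0.2595, -0.0744, 0.3600] → [-0.0656, -0.0188, -0.4081, -0.2756, 0.9613, 0.0000]
J3: z=[-0.5918, -0.1697, -0.7880] o=[0.2101, 0.0602, -0.0217] → [0.4145, 0.3856, -0.3944, -0.5918, -0.1697, -0.7880]
J4: z=[-0.3784, 0.9217, 0.0857] o=[0.5660, 0.2347, -0.3265] → [0.5339, 0.1817, 0.4034, -0.3784, 0.9217, 0.0857]
J5: z=[-0.3784, 0.9217, 0.0857] o=[0.1298, 0.5332, -0.2120] → [0.4539, 0.1757, 0.1144, -0.3784, 0.9217, 0.0857]
q̇ = J⁺·V = [-0.7100, 0.0240, 0.3090, 0.0830, -0.4810]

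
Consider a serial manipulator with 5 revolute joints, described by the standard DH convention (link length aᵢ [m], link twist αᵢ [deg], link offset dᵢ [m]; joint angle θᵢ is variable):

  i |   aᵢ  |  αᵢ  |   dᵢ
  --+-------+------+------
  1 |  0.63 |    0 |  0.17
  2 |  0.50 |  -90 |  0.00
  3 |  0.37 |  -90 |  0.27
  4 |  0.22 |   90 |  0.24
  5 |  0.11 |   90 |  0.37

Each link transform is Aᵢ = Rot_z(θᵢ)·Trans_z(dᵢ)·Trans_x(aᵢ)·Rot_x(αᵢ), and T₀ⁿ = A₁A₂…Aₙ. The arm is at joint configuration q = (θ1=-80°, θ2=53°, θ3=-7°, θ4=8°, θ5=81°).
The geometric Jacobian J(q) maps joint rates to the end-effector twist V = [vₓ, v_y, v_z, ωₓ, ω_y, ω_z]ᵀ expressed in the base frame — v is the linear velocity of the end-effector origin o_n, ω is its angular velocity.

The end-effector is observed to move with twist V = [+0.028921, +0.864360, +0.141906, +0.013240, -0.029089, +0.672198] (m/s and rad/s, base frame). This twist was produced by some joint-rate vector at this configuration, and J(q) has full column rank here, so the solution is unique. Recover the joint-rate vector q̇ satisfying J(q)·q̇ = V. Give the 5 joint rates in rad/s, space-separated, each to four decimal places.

o_n = [1.4472, -0.6249, -0.0961]
J₁: ẑ×o_n = [0.6249, 1.4472, -0.0000], ω = ẑ
J2: z=[0.0000, 0.0000, 1.0000] o=[0.1094, -0.6204, 0.1700] → [0.0044, 1.3378, -0.0000, 0.0000, 0.0000, 1.0000]
J3: z=[0.4540, 0.8910, 0.0000] o=[0.5549, -0.8474, 0.1700] → [-0.2371, 0.1208, -0.6940, 0.4540, 0.8910, 0.0000]
J4: z=[0.1086, -0.0553, -0.9925] o=[1.0047, -0.7736, 0.2151] → [0.1648, -0.4054, 0.0406, 0.1086, -0.0553, -0.9925]
J5: z=[0.5727, 0.8196, 0.0170] o=[1.2095, -0.9123, 0.0034] → [-0.0864, 0.0610, -0.0302, 0.5727, 0.8196, 0.0170]
q̇ = J⁺·V = [-0.0080, 0.6600, -0.2140, -0.0170, 0.1960]

-0.0080 0.6600 -0.2140 -0.0170 0.1960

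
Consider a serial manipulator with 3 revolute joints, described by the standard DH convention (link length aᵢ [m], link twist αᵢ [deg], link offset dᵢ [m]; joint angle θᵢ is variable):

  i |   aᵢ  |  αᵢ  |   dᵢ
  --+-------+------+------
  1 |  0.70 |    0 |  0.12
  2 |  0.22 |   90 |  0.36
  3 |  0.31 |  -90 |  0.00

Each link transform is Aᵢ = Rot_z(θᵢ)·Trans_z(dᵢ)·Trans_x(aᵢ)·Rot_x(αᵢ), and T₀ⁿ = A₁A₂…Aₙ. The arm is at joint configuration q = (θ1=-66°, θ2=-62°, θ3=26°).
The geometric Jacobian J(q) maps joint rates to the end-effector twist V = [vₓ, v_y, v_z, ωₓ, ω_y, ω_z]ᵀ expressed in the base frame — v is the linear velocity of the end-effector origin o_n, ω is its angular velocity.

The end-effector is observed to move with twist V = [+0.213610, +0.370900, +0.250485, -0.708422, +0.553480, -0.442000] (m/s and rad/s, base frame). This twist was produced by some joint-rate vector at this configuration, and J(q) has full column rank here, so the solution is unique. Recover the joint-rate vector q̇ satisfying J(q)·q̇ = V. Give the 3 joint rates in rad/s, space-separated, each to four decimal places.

0.4880 -0.9300 0.8990

o_n = [-0.0223, -1.0324, 0.6159]
J₁: ẑ×o_n = [1.0324, -0.0223, 0.0000], ω = ẑ
J2: z=[0.0000, 0.0000, 1.0000] o=[0.2847, -0.6395, 0.1200] → [0.3929, -0.3070, 0.0000, 0.0000, 0.0000, 1.0000]
J3: z=[-0.7880, 0.6157, 0.0000] o=[0.1493, -0.8128, 0.4800] → [0.0837, 0.1071, 0.2786, -0.7880, 0.6157, 0.0000]
q̇ = J⁺·V = [0.4880, -0.9300, 0.8990]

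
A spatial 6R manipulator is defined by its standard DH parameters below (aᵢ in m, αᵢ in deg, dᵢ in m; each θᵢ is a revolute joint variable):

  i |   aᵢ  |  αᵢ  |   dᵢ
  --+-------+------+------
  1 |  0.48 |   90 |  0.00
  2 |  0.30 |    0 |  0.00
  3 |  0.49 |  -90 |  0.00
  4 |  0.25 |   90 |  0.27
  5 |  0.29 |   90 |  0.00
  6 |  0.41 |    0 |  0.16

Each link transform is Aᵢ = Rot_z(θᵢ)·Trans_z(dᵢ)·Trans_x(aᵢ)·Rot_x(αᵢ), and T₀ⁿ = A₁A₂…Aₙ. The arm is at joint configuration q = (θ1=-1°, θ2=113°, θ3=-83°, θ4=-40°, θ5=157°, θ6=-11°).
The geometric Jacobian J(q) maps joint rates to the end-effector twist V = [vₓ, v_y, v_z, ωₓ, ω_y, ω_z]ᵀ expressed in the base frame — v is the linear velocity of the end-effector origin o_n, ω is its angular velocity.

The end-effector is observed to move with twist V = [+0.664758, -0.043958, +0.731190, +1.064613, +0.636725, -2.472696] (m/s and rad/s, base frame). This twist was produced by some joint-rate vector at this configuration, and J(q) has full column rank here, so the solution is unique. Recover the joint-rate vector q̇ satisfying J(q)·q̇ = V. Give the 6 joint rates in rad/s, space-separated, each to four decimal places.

o_n = [0.2759, 0.2640, 1.0175]
J₁: ẑ×o_n = [-0.2640, 0.2759, 0.0000], ω = ẑ
J2: z=[-0.0175, -0.9998, 0.0000] o=[0.4799, -0.0084, 0.0000] → [-1.0174, 0.0178, -0.2088, -0.0175, -0.9998, 0.0000]
J3: z=[-0.0175, -0.9998, 0.0000] o=[0.3627, -0.0063, 0.2762] → [-0.7413, 0.0129, -0.0916, -0.0175, -0.9998, 0.0000]
J4: z=[-0.4999, 0.0087, 0.8660] o=[0.7870, -0.0137, 0.5212] → [-0.2362, -0.1945, -0.1344, -0.4999, 0.0087, 0.8660]
J5: z=[-0.5700, -0.7562, -0.3214] o=[0.8151, -0.1749, 0.8507] → [0.0149, 0.2684, -0.6579, -0.5700, -0.7562, -0.3214]
J6: z=[-0.2054, -0.2476, 0.9468] o=[0.5843, 0.0007, 0.8466] → [-0.2916, -0.2570, -0.1305, -0.2054, -0.2476, 0.9468]
q̇ = J⁺·V = [-1.0000, -0.1070, 0.2650, -0.8880, -0.7360, -0.9930]

-1.0000 -0.1070 0.2650 -0.8880 -0.7360 -0.9930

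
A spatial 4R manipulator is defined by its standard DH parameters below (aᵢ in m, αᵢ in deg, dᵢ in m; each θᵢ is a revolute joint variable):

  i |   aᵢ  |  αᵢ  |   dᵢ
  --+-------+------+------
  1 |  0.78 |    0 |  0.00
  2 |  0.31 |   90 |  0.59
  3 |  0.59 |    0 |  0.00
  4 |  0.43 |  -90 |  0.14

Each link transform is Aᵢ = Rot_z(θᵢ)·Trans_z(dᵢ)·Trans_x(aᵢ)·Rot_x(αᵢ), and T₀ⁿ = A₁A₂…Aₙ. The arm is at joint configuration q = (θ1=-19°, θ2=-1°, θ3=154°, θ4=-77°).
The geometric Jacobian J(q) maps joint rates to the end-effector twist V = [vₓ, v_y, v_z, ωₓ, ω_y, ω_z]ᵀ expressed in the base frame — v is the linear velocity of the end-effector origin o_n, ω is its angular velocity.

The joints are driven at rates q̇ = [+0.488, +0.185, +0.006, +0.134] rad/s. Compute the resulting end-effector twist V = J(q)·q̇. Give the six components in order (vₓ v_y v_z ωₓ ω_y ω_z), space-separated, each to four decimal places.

0.1274 0.2701 0.0104 -0.0479 -0.1316 0.6730

o_n = [0.5735, -0.3432, 1.2676]
J₁: ẑ×o_n = [0.3432, 0.5735, -0.0000], ω = ẑ
J2: z=[0.0000, 0.0000, 1.0000] o=[0.7375, -0.2539, 0.0000] → [0.0893, -0.1640, 0.0000, 0.0000, 0.0000, 1.0000]
J3: z=[-0.3420, -0.9397, 0.0000] o=[1.0288, -0.3600, 0.5900] → [-0.6368, 0.2318, -0.4336, -0.3420, -0.9397, 0.0000]
J4: z=[-0.3420, -0.9397, 0.0000] o=[0.5305, -0.1786, 0.8486] → [-0.3937, 0.1433, 0.0967, -0.3420, -0.9397, 0.0000]
V = J·q̇ = [0.1274, 0.2701, 0.0104, -0.0479, -0.1316, 0.6730]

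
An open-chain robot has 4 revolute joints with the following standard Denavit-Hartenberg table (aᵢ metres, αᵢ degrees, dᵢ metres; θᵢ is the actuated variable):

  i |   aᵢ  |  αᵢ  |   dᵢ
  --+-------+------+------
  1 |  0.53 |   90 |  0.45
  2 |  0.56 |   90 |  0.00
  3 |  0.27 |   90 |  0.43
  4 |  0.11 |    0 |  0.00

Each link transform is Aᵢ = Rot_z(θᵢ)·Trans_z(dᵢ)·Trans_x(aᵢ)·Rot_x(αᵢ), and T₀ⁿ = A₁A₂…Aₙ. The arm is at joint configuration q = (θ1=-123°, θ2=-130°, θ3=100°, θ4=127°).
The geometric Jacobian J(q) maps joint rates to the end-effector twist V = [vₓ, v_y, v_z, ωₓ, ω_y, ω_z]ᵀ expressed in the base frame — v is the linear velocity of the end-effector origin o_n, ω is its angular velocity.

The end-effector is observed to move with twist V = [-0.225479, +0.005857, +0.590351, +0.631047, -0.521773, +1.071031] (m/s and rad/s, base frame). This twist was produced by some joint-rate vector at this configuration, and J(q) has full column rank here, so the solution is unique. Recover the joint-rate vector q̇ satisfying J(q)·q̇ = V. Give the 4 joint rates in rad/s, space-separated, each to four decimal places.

o_n = [-0.0573, 0.2803, 0.3810]
J₁: ẑ×o_n = [-0.2803, -0.0573, 0.0000], ω = ẑ
J2: z=[-0.8387, 0.5446, 0.0000] o=[-0.2887, -0.4445, 0.4500] → [-0.0376, -0.0579, -0.7339, -0.8387, 0.5446, 0.0000]
J3: z=[0.4172, 0.6425, 0.6428] o=[-0.0926, -0.1426, 0.0210] → [-0.0406, -0.1275, 0.1537, 0.4172, 0.6425, 0.6428]
J4: z=[0.1991, 0.6255, -0.7544] o=[-0.1526, 0.2532, 0.3333] → [0.0503, -0.0814, -0.0542, 0.1991, 0.6255, -0.7544]
q̇ = J⁺·V = [0.8580, -0.7740, 0.0650, -0.2270]

0.8580 -0.7740 0.0650 -0.2270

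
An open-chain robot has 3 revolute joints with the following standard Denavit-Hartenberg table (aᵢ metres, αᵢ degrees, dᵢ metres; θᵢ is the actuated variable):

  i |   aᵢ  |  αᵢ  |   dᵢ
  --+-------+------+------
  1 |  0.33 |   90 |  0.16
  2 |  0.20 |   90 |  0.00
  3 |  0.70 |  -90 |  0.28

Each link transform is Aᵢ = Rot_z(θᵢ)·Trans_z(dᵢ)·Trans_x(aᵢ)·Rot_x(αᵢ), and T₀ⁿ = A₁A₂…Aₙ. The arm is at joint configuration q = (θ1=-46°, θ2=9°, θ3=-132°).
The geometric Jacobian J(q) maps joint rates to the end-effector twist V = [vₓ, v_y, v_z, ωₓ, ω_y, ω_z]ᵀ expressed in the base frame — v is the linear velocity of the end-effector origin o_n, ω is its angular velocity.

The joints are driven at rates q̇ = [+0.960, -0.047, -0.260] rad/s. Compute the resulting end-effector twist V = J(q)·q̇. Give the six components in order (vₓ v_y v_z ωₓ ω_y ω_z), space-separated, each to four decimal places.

-0.4626 0.4540 -0.0108 0.0056 0.0619 1.2168

o_n = [0.4497, 0.2832, -0.1585]
J₁: ẑ×o_n = [-0.2832, 0.4497, 0.0000], ω = ẑ
J2: z=[-0.7193, -0.6947, 0.0000] o=[0.2292, -0.2374, 0.1600] → [0.2213, -0.2291, -0.2213, -0.7193, -0.6947, 0.0000]
J3: z=[0.1087, -0.1125, -0.9877] o=[0.3665, -0.3795, 0.1913] → [0.6938, -0.0442, 0.0814, 0.1087, -0.1125, -0.9877]
V = J·q̇ = [-0.4626, 0.4540, -0.0108, 0.0056, 0.0619, 1.2168]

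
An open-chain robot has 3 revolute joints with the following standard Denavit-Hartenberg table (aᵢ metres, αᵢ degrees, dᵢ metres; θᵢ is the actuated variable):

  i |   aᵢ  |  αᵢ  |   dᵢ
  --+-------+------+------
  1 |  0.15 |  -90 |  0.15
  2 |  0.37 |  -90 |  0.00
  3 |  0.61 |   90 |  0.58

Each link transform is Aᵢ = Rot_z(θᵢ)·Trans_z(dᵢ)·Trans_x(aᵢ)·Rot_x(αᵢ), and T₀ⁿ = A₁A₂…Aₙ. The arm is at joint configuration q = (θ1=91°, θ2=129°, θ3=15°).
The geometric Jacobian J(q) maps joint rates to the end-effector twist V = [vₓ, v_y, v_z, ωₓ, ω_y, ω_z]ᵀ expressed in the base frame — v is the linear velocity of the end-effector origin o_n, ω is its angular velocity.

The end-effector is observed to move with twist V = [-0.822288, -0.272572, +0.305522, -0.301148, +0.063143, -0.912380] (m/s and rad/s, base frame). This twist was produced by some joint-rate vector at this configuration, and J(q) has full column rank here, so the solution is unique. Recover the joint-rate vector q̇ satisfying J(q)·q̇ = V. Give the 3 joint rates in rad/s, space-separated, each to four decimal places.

-0.8570 0.3000 -0.0880

o_n = [0.1736, -0.9015, -0.2304]
J₁: ẑ×o_n = [0.9015, 0.1736, -0.0000], ω = ẑ
J2: z=[-0.9998, -0.0175, 0.0000] o=[-0.0026, 0.1500, 0.1500] → [0.0066, -0.3804, 1.0544, -0.9998, -0.0175, 0.0000]
J3: z=[0.0136, -0.7770, 0.6293] o=[0.0014, -0.0828, -0.1375] → [0.5874, 0.1096, 0.1227, 0.0136, -0.7770, 0.6293]
q̇ = J⁺·V = [-0.8570, 0.3000, -0.0880]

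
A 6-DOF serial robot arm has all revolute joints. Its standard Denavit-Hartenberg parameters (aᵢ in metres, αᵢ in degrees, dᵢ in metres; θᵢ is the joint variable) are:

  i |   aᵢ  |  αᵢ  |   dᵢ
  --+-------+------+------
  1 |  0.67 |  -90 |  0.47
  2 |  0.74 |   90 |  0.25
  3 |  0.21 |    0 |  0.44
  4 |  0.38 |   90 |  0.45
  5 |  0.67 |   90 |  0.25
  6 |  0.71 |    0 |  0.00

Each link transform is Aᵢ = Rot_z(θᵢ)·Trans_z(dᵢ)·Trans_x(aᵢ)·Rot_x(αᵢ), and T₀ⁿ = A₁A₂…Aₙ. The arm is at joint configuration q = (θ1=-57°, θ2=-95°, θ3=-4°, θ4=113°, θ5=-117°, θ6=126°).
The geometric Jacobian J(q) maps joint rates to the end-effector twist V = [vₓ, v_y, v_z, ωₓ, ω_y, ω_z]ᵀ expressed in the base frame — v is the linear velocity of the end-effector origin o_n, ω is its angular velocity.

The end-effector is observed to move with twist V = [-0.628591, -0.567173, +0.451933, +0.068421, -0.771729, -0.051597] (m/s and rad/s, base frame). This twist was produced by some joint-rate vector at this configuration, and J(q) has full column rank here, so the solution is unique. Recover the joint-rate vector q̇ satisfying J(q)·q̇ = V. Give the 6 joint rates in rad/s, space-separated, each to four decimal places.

o_n = [0.5591, 0.5246, 2.0484]
J₁: ẑ×o_n = [-0.5246, 0.5591, 0.0000], ω = ẑ
J2: z=[0.8387, 0.5446, 0.0000] o=[0.3649, -0.5619, 0.4700] → [0.8597, -1.3238, 0.8055, 0.8387, 0.5446, 0.0000]
J3: z=[-0.5426, 0.8355, -0.0872] o=[0.5394, -0.3717, 1.2072] → [0.7809, 0.4547, -0.5027, -0.5426, 0.8355, -0.0872]
J4: z=[-0.5426, 0.8355, -0.0872] o=[0.2785, 0.0033, 1.3775] → [0.6059, 0.3395, -0.5173, -0.5426, 0.8355, -0.0872]
J5: z=[0.2282, 0.2464, 0.9419] o=[0.3415, 0.5659, 1.2151] → [0.2442, 0.0147, -0.0630, 0.2282, 0.2464, 0.9419]
J6: z=[-0.9666, -0.0583, 0.2494] o=[0.4766, -0.0207, 1.6012] → [-0.1621, 0.4528, -0.5223, -0.9666, -0.0583, 0.2494]
q̇ = J⁺·V = [0.0280, 0.3700, -0.6560, -0.3490, -0.3700, 0.7270]

0.0280 0.3700 -0.6560 -0.3490 -0.3700 0.7270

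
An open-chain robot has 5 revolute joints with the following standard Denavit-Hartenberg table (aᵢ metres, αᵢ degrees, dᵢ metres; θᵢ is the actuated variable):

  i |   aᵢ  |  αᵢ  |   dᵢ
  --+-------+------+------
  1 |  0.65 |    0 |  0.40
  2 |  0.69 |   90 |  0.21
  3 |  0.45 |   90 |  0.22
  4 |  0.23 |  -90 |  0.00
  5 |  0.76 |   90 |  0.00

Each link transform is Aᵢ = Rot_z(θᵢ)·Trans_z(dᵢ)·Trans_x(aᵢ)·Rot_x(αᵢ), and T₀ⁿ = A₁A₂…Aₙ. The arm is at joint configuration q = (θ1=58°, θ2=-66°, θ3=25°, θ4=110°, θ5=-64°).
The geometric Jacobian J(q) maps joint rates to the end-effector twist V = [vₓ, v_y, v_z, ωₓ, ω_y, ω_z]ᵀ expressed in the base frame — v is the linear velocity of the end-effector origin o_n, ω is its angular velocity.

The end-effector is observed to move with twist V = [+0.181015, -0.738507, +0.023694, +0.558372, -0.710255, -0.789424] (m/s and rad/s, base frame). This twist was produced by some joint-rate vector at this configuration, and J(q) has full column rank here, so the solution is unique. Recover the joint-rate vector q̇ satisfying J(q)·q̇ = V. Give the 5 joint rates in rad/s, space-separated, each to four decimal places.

-0.9510 0.2030 0.4170 0.3130 -0.6100

o_n = [1.4403, -0.3593, 0.0997]
J₁: ẑ×o_n = [0.3593, 1.4403, -0.0000], ω = ẑ
J2: z=[0.0000, 0.0000, 1.0000] o=[0.3444, 0.5512, 0.4000] → [0.9106, 1.0959, -0.0000, 0.0000, 0.0000, 1.0000]
J3: z=[-0.1392, -0.9903, 0.0000] o=[1.0277, 0.4552, 0.6100] → [0.5053, -0.0710, 0.5220, -0.1392, -0.9903, 0.0000]
J4: z=[0.4185, -0.0588, -0.9063] o=[1.4010, 0.1806, 0.8002] → [-0.4481, 0.2575, -0.2236, 0.4185, -0.0588, -0.9063]
J5: z=[-0.7958, 0.4572, -0.3971] o=[1.3003, -0.0235, 0.7669] → [-0.4384, -0.5866, 0.2032, -0.7958, 0.4572, -0.3971]
q̇ = J⁺·V = [-0.9510, 0.2030, 0.4170, 0.3130, -0.6100]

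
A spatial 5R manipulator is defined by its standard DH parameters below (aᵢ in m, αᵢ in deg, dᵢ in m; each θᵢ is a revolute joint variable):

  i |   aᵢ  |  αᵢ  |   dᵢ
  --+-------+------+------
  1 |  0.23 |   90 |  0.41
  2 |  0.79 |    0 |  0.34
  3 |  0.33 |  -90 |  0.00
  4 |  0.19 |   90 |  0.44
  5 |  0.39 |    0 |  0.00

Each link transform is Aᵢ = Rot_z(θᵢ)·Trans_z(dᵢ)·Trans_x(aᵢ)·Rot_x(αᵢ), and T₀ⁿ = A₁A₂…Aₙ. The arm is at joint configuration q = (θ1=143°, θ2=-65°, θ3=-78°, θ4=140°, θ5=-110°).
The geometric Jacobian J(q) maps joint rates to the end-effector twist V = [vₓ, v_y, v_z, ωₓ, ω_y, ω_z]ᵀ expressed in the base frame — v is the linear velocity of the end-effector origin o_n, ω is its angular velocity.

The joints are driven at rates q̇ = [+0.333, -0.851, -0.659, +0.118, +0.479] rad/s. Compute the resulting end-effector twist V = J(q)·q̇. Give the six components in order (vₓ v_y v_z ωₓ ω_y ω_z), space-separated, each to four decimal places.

0.4861 -0.6593 0.1293 -0.9899 -1.6042 0.0535

o_n = [-0.1201, 0.4707, -0.5372]
J₁: ẑ×o_n = [-0.4707, -0.1201, 0.0000], ω = ẑ
J2: z=[0.6018, 0.7986, 0.0000] o=[-0.1837, 0.1384, 0.4100] → [-0.7565, 0.5700, 0.1492, 0.6018, 0.7986, 0.0000]
J3: z=[0.6018, 0.7986, 0.0000] o=[-0.2457, 0.6109, -0.3060] → [-0.1847, 0.1391, -0.1847, 0.6018, 0.7986, 0.0000]
J4: z=[-0.4806, 0.3622, -0.7986] o=[-0.0352, 0.4523, -0.5046] → [0.0029, 0.0521, 0.0219, -0.4806, 0.3622, -0.7986]
J5: z=[-0.0510, -0.9207, -0.3868] o=[-0.4130, 0.5841, -0.7684] → [-0.2567, -0.1015, 0.2755, -0.0510, -0.9207, -0.3868]
V = J·q̇ = [0.4861, -0.6593, 0.1293, -0.9899, -1.6042, 0.0535]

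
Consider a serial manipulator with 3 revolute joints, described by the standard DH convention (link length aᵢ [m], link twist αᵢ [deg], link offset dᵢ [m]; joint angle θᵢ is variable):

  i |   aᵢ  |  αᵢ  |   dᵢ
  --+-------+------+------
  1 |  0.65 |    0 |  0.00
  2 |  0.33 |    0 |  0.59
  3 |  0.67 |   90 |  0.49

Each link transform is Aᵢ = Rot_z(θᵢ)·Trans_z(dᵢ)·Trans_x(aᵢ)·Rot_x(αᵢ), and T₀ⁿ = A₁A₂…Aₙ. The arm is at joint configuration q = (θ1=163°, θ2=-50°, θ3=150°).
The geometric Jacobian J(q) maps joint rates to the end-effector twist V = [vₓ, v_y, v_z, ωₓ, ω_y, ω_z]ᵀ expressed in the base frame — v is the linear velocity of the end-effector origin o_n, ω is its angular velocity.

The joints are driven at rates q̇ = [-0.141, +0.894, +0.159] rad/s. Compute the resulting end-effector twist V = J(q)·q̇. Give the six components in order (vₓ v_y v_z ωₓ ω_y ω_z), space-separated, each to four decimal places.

o_n = [-0.8322, -0.1712, 1.0800]
J₁: ẑ×o_n = [0.1712, -0.8322, 0.0000], ω = ẑ
J2: z=[0.0000, 0.0000, 1.0000] o=[-0.6216, 0.1900, 0.0000] → [0.3612, -0.2106, 0.0000, 0.0000, 0.0000, 1.0000]
J3: z=[0.0000, 0.0000, 1.0000] o=[-0.7505, 0.4938, 0.5900] → [0.6650, -0.0817, 0.0000, 0.0000, 0.0000, 1.0000]
V = J·q̇ = [0.4045, -0.0839, 0.0000, 0.0000, 0.0000, 0.9120]

0.4045 -0.0839 0.0000 0.0000 0.0000 0.9120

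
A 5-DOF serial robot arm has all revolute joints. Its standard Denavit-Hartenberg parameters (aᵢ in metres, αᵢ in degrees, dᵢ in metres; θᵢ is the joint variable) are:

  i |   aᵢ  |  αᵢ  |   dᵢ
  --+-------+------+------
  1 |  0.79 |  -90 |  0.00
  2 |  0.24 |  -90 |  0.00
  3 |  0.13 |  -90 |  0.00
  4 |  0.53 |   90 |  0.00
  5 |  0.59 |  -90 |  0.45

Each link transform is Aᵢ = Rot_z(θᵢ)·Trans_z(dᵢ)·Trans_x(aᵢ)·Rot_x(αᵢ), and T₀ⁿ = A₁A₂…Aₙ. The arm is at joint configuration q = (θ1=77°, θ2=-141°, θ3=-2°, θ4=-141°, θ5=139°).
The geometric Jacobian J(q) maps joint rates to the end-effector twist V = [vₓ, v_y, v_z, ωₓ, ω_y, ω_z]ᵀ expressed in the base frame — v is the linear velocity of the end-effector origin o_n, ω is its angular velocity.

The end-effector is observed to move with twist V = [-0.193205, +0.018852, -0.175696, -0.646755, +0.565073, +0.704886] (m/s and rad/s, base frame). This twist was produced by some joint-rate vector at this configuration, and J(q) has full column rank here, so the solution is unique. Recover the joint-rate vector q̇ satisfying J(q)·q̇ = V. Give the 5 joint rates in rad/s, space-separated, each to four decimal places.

o_n = [0.5141, 0.4731, -0.2086]
J₁: ẑ×o_n = [-0.4731, 0.5141, 0.0000], ω = ẑ
J2: z=[-0.9744, 0.2250, 0.0000] o=[0.1777, 0.7698, 0.0000] → [-0.0469, -0.2032, 0.2134, -0.9744, 0.2250, 0.0000]
J3: z=[0.1416, 0.6132, 0.7771] o=[0.1358, 0.5880, 0.1510] → [-0.1312, 0.3449, -0.2483, 0.1416, 0.6132, 0.7771]
J4: z=[0.9677, -0.2512, 0.0220] o=[0.1086, 0.4907, 0.2328] → [0.1113, 0.4360, 0.0848, 0.9677, -0.2512, 0.0220]
J5: z=[0.0213, -0.0052, -0.9998] o=[0.2418, 1.0037, 0.2330] → [-0.5282, -0.2628, -0.0099, 0.0213, -0.0052, -0.9998]
q̇ = J⁺·V = [0.1630, 0.1370, 0.6170, -0.6190, -0.0760]

0.1630 0.1370 0.6170 -0.6190 -0.0760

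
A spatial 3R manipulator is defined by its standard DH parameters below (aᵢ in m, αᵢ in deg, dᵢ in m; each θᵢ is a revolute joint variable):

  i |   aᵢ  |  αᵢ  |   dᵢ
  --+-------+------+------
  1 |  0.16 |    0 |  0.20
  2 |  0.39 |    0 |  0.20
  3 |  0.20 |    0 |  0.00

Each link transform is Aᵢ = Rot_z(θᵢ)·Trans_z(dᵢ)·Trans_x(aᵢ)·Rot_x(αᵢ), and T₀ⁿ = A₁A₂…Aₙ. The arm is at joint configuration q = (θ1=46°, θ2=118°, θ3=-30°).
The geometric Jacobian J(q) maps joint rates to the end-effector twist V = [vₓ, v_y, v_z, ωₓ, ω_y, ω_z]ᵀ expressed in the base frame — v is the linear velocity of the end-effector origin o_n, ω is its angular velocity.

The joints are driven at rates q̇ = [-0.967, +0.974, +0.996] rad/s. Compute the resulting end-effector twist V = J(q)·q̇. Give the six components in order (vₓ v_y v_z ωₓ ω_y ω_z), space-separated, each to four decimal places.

o_n = [-0.4027, 0.3665, 0.4000]
J₁: ẑ×o_n = [-0.3665, -0.4027, 0.0000], ω = ẑ
J2: z=[0.0000, 0.0000, 1.0000] o=[0.1111, 0.1151, 0.2000] → [-0.2514, -0.5138, 0.0000, 0.0000, 0.0000, 1.0000]
J3: z=[0.0000, 0.0000, 1.0000] o=[-0.2637, 0.2226, 0.4000] → [-0.1439, -0.1389, 0.0000, 0.0000, 0.0000, 1.0000]
V = J·q̇ = [-0.0338, -0.2495, 0.0000, 0.0000, 0.0000, 1.0030]

-0.0338 -0.2495 0.0000 0.0000 0.0000 1.0030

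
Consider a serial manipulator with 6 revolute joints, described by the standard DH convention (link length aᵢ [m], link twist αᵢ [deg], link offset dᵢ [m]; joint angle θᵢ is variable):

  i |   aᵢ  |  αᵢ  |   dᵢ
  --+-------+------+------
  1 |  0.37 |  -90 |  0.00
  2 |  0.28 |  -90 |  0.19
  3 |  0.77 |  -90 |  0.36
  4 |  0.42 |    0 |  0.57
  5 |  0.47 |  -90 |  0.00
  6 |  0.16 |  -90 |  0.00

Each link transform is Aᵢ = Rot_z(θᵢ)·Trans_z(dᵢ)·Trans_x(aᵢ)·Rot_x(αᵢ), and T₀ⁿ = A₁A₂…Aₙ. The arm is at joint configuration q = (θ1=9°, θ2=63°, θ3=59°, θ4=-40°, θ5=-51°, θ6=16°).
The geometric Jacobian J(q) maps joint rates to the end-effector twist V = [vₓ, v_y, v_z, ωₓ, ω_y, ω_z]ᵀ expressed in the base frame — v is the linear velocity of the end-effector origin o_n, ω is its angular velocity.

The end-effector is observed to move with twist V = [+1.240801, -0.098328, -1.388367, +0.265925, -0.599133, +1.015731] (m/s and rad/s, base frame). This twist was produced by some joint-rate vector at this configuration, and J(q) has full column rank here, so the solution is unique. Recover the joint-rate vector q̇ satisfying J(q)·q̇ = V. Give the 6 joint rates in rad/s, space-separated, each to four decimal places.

0.2580 -0.8430 -0.4860 -0.2580 0.6630 -0.4880

o_n = [-0.4072, -1.0844, -0.9130]
J₁: ẑ×o_n = [1.0844, -0.4072, 0.0000], ω = ẑ
J2: z=[-0.1564, 0.9877, 0.0000] o=[0.3654, 0.0579, 0.0000] → [-0.9018, -0.1428, 0.9418, -0.1564, 0.9877, 0.0000]
J3: z=[-0.8800, -0.1394, -0.4540] o=[0.4613, 0.2654, -0.2495] → [-0.5203, -0.1896, 1.0668, -0.8800, -0.1394, -0.4540]
J4: z=[-0.3038, -0.5696, 0.7637] o=[0.4255, -0.4085, -0.7663] → [0.5998, -0.6806, -0.2690, -0.3038, -0.5696, 0.7637]
J5: z=[-0.3038, -0.5696, 0.7637] o=[0.1322, -1.0314, -0.6012] → [0.2181, -0.5067, -0.2912, -0.3038, -0.5696, 0.7637]
J6: z=[0.3496, -0.8123, -0.4668] o=[-0.2843, -1.0902, -0.8107] → [0.0858, 0.0931, -0.0978, 0.3496, -0.8123, -0.4668]
q̇ = J⁺·V = [0.2580, -0.8430, -0.4860, -0.2580, 0.6630, -0.4880]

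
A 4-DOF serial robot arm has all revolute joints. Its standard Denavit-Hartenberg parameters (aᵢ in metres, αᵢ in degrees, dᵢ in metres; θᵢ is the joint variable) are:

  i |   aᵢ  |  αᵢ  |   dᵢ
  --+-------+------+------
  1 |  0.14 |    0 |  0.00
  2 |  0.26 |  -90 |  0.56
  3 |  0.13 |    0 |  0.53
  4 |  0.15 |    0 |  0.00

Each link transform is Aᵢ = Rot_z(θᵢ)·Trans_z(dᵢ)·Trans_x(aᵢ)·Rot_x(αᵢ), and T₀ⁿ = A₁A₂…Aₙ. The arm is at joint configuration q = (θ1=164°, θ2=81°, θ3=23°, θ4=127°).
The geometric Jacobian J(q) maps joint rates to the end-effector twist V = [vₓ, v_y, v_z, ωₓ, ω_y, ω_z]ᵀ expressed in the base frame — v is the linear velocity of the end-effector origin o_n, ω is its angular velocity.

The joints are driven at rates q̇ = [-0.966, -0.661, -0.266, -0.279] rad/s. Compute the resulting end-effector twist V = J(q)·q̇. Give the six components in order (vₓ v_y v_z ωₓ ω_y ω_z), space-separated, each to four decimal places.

o_n = [0.2402, -0.4118, 0.4342]
J₁: ẑ×o_n = [0.4118, 0.2402, -0.0000], ω = ẑ
J2: z=[0.0000, 0.0000, 1.0000] o=[-0.1346, 0.0386, 0.0000] → [0.4503, 0.3748, -0.0000, 0.0000, 0.0000, 1.0000]
J3: z=[0.9063, -0.4226, 0.0000] o=[-0.2445, -0.1971, 0.5600] → [0.0532, 0.1140, 0.0102, 0.9063, -0.4226, 0.0000]
J4: z=[0.9063, -0.4226, 0.0000] o=[0.1853, -0.5295, 0.5092] → [0.0317, 0.0680, 0.1299, 0.9063, -0.4226, 0.0000]
V = J·q̇ = [-0.7184, -0.5291, -0.0390, -0.4939, 0.2303, -1.6270]

-0.7184 -0.5291 -0.0390 -0.4939 0.2303 -1.6270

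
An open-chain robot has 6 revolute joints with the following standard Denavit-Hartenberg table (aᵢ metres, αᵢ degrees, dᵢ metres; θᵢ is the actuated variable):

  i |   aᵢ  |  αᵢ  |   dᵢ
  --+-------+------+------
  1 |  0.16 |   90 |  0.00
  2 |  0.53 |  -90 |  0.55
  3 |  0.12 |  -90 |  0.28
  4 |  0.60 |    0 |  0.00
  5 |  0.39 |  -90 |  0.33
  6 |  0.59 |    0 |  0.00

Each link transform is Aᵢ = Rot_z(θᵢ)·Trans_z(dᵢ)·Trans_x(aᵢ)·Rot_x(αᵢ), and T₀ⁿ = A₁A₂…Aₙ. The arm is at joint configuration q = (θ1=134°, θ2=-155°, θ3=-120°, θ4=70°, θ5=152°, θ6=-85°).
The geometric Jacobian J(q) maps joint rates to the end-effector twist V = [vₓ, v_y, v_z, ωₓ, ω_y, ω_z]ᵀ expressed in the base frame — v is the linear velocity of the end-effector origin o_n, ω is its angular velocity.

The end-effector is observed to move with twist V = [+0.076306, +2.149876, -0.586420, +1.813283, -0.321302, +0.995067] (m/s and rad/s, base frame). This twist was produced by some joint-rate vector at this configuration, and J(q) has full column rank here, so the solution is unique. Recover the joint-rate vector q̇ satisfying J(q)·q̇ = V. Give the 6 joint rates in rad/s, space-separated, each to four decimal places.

o_n = [1.4444, -0.0469, -0.5710]
J₁: ẑ×o_n = [0.0469, 1.4444, -0.0000], ω = ẑ
J2: z=[0.7193, 0.6947, 0.0000] o=[-0.1111, 0.1151, 0.0000] → [-0.3966, 0.4107, -1.1971, 0.7193, 0.6947, 0.0000]
J3: z=[-0.2936, 0.3040, -0.9063] o=[0.6182, 0.1516, -0.2240] → [-0.2854, -0.8507, -0.1929, -0.2936, 0.3040, -0.9063]
J4: z=[0.9049, -0.2173, -0.3660] o=[0.5729, 0.3481, -0.4524] → [-0.1188, -0.2117, -0.1680, 0.9049, -0.2173, -0.3660]
J5: z=[0.9049, -0.2173, -0.3660] o=[0.8017, 0.3670, 0.1020] → [-0.0053, 0.3737, -0.2349, 0.9049, -0.2173, -0.3660]
J6: z=[-0.0120, 0.8466, -0.5321] o=[0.9344, 0.1058, -0.3166] → [-0.2966, -0.2744, -0.4299, -0.0120, 0.8466, -0.5321]
q̇ = J⁺·V = [0.6750, 0.3970, -0.9030, 0.4850, 0.9100, -0.0230]

0.6750 0.3970 -0.9030 0.4850 0.9100 -0.0230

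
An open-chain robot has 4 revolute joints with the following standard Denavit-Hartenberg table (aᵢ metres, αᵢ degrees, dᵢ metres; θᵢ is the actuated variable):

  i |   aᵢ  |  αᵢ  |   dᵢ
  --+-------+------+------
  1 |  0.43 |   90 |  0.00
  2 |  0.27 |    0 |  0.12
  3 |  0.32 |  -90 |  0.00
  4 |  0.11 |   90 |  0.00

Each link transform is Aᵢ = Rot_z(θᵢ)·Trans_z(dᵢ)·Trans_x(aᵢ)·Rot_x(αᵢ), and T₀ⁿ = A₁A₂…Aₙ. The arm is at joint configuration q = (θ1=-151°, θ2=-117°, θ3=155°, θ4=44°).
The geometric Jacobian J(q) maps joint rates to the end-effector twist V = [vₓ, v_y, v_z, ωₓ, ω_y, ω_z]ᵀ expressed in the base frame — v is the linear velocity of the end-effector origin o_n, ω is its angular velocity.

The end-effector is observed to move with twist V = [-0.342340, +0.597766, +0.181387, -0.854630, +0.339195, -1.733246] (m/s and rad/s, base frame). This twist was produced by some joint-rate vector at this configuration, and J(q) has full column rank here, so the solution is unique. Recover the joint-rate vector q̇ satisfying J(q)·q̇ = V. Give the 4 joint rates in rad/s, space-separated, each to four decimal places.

-0.9870 0.7080 0.0030 -0.9470

o_n = [-0.5651, -0.2634, 0.0052]
J₁: ẑ×o_n = [0.2634, -0.5651, 0.0000], ω = ẑ
J2: z=[-0.4848, 0.8746, 0.0000] o=[-0.3761, -0.2085, 0.0000] → [0.0045, 0.0025, 0.1919, -0.4848, 0.8746, 0.0000]
J3: z=[-0.4848, 0.8746, 0.0000] o=[-0.3271, -0.0441, -0.2406] → [0.2149, 0.1191, 0.3145, -0.4848, 0.8746, 0.0000]
J4: z=[0.5385, 0.2985, 0.7880] o=[-0.5476, -0.1663, -0.0436] → [0.0910, -0.0400, -0.0470, 0.5385, 0.2985, 0.7880]
q̇ = J⁺·V = [-0.9870, 0.7080, 0.0030, -0.9470]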